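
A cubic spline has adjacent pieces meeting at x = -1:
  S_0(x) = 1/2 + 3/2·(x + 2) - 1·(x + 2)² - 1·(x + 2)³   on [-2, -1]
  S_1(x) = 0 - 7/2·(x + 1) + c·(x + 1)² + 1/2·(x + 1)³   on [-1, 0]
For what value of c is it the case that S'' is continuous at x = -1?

-4

S_0''(x) = -2 - 6·(x + 2), so S_0''(-1) = -8. On the right, S_1''(-1) = 2c, so c = -4.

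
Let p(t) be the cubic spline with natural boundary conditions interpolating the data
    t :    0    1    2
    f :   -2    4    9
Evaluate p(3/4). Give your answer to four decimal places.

2.5820

Let M_i = p''(x_i). Step sizes h_i = 1, 1; slopes of the chords Δ_i = (y_(i+1) - y_i)/h_i = 6, 5.
  1·M_0 + 4·M_1 + 1·M_2 = 6(Δ_1 - Δ_0) = -6
Natural end conditions: M_0 = M_2 = 0.
Solving: M_0 = 0, M_1 = -3/2, M_2 = 0.
On [0, 1], p(t) = -2 + 25/4·t + 0·t² - 1/4·t³.
With t = 3/4: p(3/4) = 661/256.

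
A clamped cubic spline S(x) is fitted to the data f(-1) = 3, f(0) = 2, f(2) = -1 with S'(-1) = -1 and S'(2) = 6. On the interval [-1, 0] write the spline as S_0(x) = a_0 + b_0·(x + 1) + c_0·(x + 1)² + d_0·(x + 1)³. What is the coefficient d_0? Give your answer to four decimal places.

-1.4167

Write σ_i for S''(x_i). With h_i = 1, 2 and divided differences Δ_i = -1, -3/2, the continuity of S' gives the tridiagonal system
  1·σ_0 + 6·σ_1 + 2·σ_2 = 6(Δ_1 - Δ_0) = -3
Clamped end conditions give two more equations: 2h_0·σ_0 + h_0·σ_1 = 6(Δ_0 - S'(-1)) = 0 and h_1·σ_1 + 2h_1·σ_2 = 6(S'(2) - Δ_1) = 45.
Solving the tridiagonal system: σ_0 = 17/6, σ_1 = -17/3, σ_2 = 169/12.
On [-1, 0], with S_0(x) = a_0 + b_0·(x + 1) + c_0·(x + 1)² + d_0·(x + 1)³: c_0 = σ_0/2 = 17/12, d_0 = (σ_1 - σ_0)/(6h_0) = -17/12, b_0 = Δ_0 - h_0(2σ_0 + σ_1)/6 = -1.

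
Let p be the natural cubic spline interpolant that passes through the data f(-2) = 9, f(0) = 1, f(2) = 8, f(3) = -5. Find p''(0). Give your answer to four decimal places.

With M_i denoting the second derivative at x_i, h_i = 2, 2, 1, and Δ_i = (y_(i+1) − y_i)/h_i = -4, 7/2, -13:
  2·M_0 + 8·M_1 + 2·M_2 = 6(Δ_1 - Δ_0) = 45
  2·M_1 + 6·M_2 + 1·M_3 = 6(Δ_2 - Δ_1) = -99
Natural end conditions: M_0 = M_3 = 0.
Solving: M_0 = 0, M_1 = 117/11, M_2 = -441/22, M_3 = 0.

10.6364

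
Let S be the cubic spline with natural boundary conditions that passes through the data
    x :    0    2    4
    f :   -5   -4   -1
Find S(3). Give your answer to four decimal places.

Put σ_i = S'' at the i-th knot. Here h = (2, 2) and Δ = (1/2, 3/2), so the interior equations h_(i-1)·σ_(i-1) + 2(h_(i-1)+h_i)·σ_i + h_i·σ_(i+1) = 6(Δ_i − Δ_(i-1)) read
  2·σ_0 + 8·σ_1 + 2·σ_2 = 6(Δ_1 - Δ_0) = 6
Natural end conditions: σ_0 = σ_2 = 0.
Solving the tridiagonal system: σ_0 = 0, σ_1 = 3/4, σ_2 = 0.
On [2, 4], S(x) = -4 + 1·(x - 2) + 3/8·(x - 2)² - 1/16·(x - 2)³.
With (x - 2) = 1: S(3) = -43/16.

-2.6875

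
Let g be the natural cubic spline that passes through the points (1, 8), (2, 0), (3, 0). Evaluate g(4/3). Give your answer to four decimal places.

Put σ_i = g'' at the i-th knot. Here h = (1, 1) and Δ = (-8, 0), so the interior equations h_(i-1)·σ_(i-1) + 2(h_(i-1)+h_i)·σ_i + h_i·σ_(i+1) = 6(Δ_i − Δ_(i-1)) read
  1·σ_0 + 4·σ_1 + 1·σ_2 = 6(Δ_1 - Δ_0) = 48
Natural end conditions: σ_0 = σ_2 = 0.
Forward elimination and back-substitution give σ_0 = 0, σ_1 = 12, σ_2 = 0.
On [1, 2], g(x) = 8 - 10·(x - 1) + 0·(x - 1)² + 2·(x - 1)³.
With (x - 1) = 1/3: g(4/3) = 128/27.

4.7407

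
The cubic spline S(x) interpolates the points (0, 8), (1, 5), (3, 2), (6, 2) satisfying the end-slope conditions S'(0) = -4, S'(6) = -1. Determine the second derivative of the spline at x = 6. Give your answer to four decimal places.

Write σ_i for S''(x_i). With h_i = 1, 2, 3 and divided differences Δ_i = -3, -3/2, 0, the continuity of S' gives the tridiagonal system
  1·σ_0 + 6·σ_1 + 2·σ_2 = 6(Δ_1 - Δ_0) = 9
  2·σ_1 + 10·σ_2 + 3·σ_3 = 6(Δ_2 - Δ_1) = 9
Clamped end conditions give two more equations: 2h_0·σ_0 + h_0·σ_1 = 6(Δ_0 - S'(0)) = 6 and h_2·σ_2 + 2h_2·σ_3 = 6(S'(6) - Δ_2) = -6.
Solving the tridiagonal system: σ_0 = 51/19, σ_1 = 12/19, σ_2 = 24/19, σ_3 = -31/19.

-1.6316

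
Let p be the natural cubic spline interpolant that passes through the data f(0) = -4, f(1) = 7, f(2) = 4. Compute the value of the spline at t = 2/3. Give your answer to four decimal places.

4.6296

With m_i denoting the second derivative at x_i, h_i = 1, 1, and Δ_i = (y_(i+1) − y_i)/h_i = 11, -3:
  1·m_0 + 4·m_1 + 1·m_2 = 6(Δ_1 - Δ_0) = -84
Natural end conditions: m_0 = m_2 = 0.
Solving: m_0 = 0, m_1 = -21, m_2 = 0.
On [0, 1], p(t) = -4 + 29/2·t + 0·t² - 7/2·t³.
With t = 2/3: p(2/3) = 125/27.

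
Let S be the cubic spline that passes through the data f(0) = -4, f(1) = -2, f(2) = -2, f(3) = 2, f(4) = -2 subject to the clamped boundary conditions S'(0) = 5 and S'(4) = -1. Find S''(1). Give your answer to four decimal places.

-4.2857

With σ_i denoting the second derivative at x_i, h_i = 1, 1, 1, 1, and Δ_i = (y_(i+1) − y_i)/h_i = 2, 0, 4, -4:
  1·σ_0 + 4·σ_1 + 1·σ_2 = 6(Δ_1 - Δ_0) = -12
  1·σ_1 + 4·σ_2 + 1·σ_3 = 6(Δ_2 - Δ_1) = 24
  1·σ_2 + 4·σ_3 + 1·σ_4 = 6(Δ_3 - Δ_2) = -48
Clamped end conditions give two more equations: 2h_0·σ_0 + h_0·σ_1 = 6(Δ_0 - S'(0)) = -18 and h_3·σ_3 + 2h_3·σ_4 = 6(S'(4) - Δ_3) = 18.
Hence σ_0 = -48/7, σ_1 = -30/7, σ_2 = 12, σ_3 = -138/7, σ_4 = 132/7.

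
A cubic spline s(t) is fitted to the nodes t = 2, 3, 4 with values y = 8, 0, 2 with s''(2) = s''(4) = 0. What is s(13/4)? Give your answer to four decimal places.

-0.3203

Write m_i for s''(x_i). With h_i = 1, 1 and divided differences Δ_i = -8, 2, the continuity of s' gives the tridiagonal system
  1·m_0 + 4·m_1 + 1·m_2 = 6(Δ_1 - Δ_0) = 60
Natural end conditions: m_0 = m_2 = 0.
Hence m_0 = 0, m_1 = 15, m_2 = 0.
On [3, 4], s(t) = 0 - 3·(t - 3) + 15/2·(t - 3)² - 5/2·(t - 3)³.
With (t - 3) = 1/4: s(13/4) = -41/128.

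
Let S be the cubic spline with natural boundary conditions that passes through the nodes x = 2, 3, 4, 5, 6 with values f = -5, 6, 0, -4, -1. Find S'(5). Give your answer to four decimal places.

0.1429

Write M_i for S''(x_i). With h_i = 1, 1, 1, 1 and divided differences Δ_i = 11, -6, -4, 3, the continuity of S' gives the tridiagonal system
  1·M_0 + 4·M_1 + 1·M_2 = 6(Δ_1 - Δ_0) = -102
  1·M_1 + 4·M_2 + 1·M_3 = 6(Δ_2 - Δ_1) = 12
  1·M_2 + 4·M_3 + 1·M_4 = 6(Δ_3 - Δ_2) = 42
Natural end conditions: M_0 = M_4 = 0.
Solving the tridiagonal system: M_0 = 0, M_1 = -192/7, M_2 = 54/7, M_3 = 60/7, M_4 = 0.
On [5, 6], S'(x) = b_3 + 2c_3·(x - 5) + 3d_3·(x - 5)² with b_3 = Δ_3 - h_3(2M_3 + M_4)/6 = 1/7, c_3 = M_3/2 = 30/7, d_3 = (M_4 - M_3)/(6h_3) = -10/7. So S'(5) = 1/7.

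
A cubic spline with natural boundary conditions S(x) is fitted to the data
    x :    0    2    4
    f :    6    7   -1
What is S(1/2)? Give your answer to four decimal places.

6.7773

With σ_i denoting the second derivative at x_i, h_i = 2, 2, and Δ_i = (y_(i+1) − y_i)/h_i = 1/2, -4:
  2·σ_0 + 8·σ_1 + 2·σ_2 = 6(Δ_1 - Δ_0) = -27
Natural end conditions: σ_0 = σ_2 = 0.
Hence σ_0 = 0, σ_1 = -27/8, σ_2 = 0.
On [0, 2], S(x) = 6 + 13/8·x + 0·x² - 9/32·x³.
With x = 1/2: S(1/2) = 1735/256.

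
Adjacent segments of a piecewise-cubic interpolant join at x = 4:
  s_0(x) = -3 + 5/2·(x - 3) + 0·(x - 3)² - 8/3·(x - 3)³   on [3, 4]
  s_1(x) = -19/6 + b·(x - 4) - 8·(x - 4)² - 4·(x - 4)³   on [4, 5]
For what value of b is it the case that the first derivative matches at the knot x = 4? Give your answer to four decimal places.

-5.5000

s_0'(x) = 5/2 + 0·(x - 3) - 8·(x - 3)², so s_0'(4) = -11/2. On the right, s_1'(4) = b, so b = -11/2.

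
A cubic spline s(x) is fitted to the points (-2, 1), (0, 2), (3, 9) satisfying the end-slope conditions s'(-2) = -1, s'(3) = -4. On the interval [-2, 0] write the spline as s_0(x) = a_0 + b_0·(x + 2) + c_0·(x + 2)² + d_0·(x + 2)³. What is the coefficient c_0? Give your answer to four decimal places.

0.2750

Put M_i = s'' at the i-th knot. Here h = (2, 3) and Δ = (1/2, 7/3), so the interior equations h_(i-1)·M_(i-1) + 2(h_(i-1)+h_i)·M_i + h_i·M_(i+1) = 6(Δ_i − Δ_(i-1)) read
  2·M_0 + 10·M_1 + 3·M_2 = 6(Δ_1 - Δ_0) = 11
Clamped end conditions give two more equations: 2h_0·M_0 + h_0·M_1 = 6(Δ_0 - s'(-2)) = 9 and h_1·M_1 + 2h_1·M_2 = 6(s'(3) - Δ_1) = -38.
Forward elimination and back-substitution give M_0 = 11/20, M_1 = 17/5, M_2 = -241/30.
On [-2, 0], with s_0(x) = a_0 + b_0·(x + 2) + c_0·(x + 2)² + d_0·(x + 2)³: c_0 = M_0/2 = 11/40, d_0 = (M_1 - M_0)/(6h_0) = 19/80, b_0 = Δ_0 - h_0(2M_0 + M_1)/6 = -1.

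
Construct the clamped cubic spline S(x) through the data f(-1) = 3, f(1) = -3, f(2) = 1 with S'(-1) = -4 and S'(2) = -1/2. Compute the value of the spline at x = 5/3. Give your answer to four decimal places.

Let M_i = S''(x_i). Step sizes h_i = 2, 1; slopes of the chords Δ_i = (y_(i+1) - y_i)/h_i = -3, 4.
  2·M_0 + 6·M_1 + 1·M_2 = 6(Δ_1 - Δ_0) = 42
Clamped end conditions give two more equations: 2h_0·M_0 + h_0·M_1 = 6(Δ_0 - S'(-1)) = 6 and h_1·M_1 + 2h_1·M_2 = 6(S'(2) - Δ_1) = -27.
Solving: M_0 = -13/3, M_1 = 35/3, M_2 = -58/3.
On [1, 2], S(x) = -3 + 10/3·(x - 1) + 35/6·(x - 1)² - 31/6·(x - 1)³.
With (x - 1) = 2/3: S(5/3) = 23/81.

0.2840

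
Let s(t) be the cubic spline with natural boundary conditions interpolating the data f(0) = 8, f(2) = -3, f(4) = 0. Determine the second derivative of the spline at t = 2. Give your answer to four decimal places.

5.2500

With M_i denoting the second derivative at x_i, h_i = 2, 2, and Δ_i = (y_(i+1) − y_i)/h_i = -11/2, 3/2:
  2·M_0 + 8·M_1 + 2·M_2 = 6(Δ_1 - Δ_0) = 42
Natural end conditions: M_0 = M_2 = 0.
Solving: M_0 = 0, M_1 = 21/4, M_2 = 0.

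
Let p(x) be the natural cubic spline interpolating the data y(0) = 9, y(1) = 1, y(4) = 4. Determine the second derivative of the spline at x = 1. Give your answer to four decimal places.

Put M_i = p'' at the i-th knot. Here h = (1, 3) and Δ = (-8, 1), so the interior equations h_(i-1)·M_(i-1) + 2(h_(i-1)+h_i)·M_i + h_i·M_(i+1) = 6(Δ_i − Δ_(i-1)) read
  1·M_0 + 8·M_1 + 3·M_2 = 6(Δ_1 - Δ_0) = 54
Natural end conditions: M_0 = M_2 = 0.
Hence M_0 = 0, M_1 = 27/4, M_2 = 0.

6.7500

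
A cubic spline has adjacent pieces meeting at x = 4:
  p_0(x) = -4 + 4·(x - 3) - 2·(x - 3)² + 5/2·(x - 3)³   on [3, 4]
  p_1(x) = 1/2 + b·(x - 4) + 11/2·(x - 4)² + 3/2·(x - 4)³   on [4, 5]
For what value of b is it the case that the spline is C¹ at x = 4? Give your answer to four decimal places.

p_0'(x) = 4 - 4·(x - 3) + 15/2·(x - 3)², so p_0'(4) = 15/2. On the right, p_1'(4) = b, so b = 15/2.

7.5000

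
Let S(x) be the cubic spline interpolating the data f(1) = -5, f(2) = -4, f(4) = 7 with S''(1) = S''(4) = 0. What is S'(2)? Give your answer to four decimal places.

Write M_i for S''(x_i). With h_i = 1, 2 and divided differences Δ_i = 1, 11/2, the continuity of S' gives the tridiagonal system
  1·M_0 + 6·M_1 + 2·M_2 = 6(Δ_1 - Δ_0) = 27
Natural end conditions: M_0 = M_2 = 0.
Hence M_0 = 0, M_1 = 9/2, M_2 = 0.
On [2, 4], S'(x) = b_1 + 2c_1·(x - 2) + 3d_1·(x - 2)² with b_1 = Δ_1 - h_1(2M_1 + M_2)/6 = 5/2, c_1 = M_1/2 = 9/4, d_1 = (M_2 - M_1)/(6h_1) = -3/8. So S'(2) = 5/2.

2.5000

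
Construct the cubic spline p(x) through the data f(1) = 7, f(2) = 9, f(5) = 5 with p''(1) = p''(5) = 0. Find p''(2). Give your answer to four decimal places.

Write m_i for p''(x_i). With h_i = 1, 3 and divided differences Δ_i = 2, -4/3, the continuity of p' gives the tridiagonal system
  1·m_0 + 8·m_1 + 3·m_2 = 6(Δ_1 - Δ_0) = -20
Natural end conditions: m_0 = m_2 = 0.
Solving the tridiagonal system: m_0 = 0, m_1 = -5/2, m_2 = 0.

-2.5000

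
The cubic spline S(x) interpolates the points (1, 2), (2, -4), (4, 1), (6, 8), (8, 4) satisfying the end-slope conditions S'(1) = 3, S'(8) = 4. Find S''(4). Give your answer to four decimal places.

-1.1628

Write M_i for S''(x_i). With h_i = 1, 2, 2, 2 and divided differences Δ_i = -6, 5/2, 7/2, -2, the continuity of S' gives the tridiagonal system
  1·M_0 + 6·M_1 + 2·M_2 = 6(Δ_1 - Δ_0) = 51
  2·M_1 + 8·M_2 + 2·M_3 = 6(Δ_2 - Δ_1) = 6
  2·M_2 + 8·M_3 + 2·M_4 = 6(Δ_3 - Δ_2) = -33
Clamped end conditions give two more equations: 2h_0·M_0 + h_0·M_1 = 6(Δ_0 - S'(1)) = -54 and h_3·M_3 + 2h_3·M_4 = 6(S'(8) - Δ_3) = 36.
Hence M_0 = -1475/43, M_1 = 628/43, M_2 = -50/43, M_3 = -299/43, M_4 = 1073/86.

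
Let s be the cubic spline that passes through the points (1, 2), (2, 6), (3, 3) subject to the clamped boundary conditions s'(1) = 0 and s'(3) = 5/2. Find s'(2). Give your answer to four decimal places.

0.1250

Put m_i = s'' at the i-th knot. Here h = (1, 1) and Δ = (4, -3), so the interior equations h_(i-1)·m_(i-1) + 2(h_(i-1)+h_i)·m_i + h_i·m_(i+1) = 6(Δ_i − Δ_(i-1)) read
  1·m_0 + 4·m_1 + 1·m_2 = 6(Δ_1 - Δ_0) = -42
Clamped end conditions give two more equations: 2h_0·m_0 + h_0·m_1 = 6(Δ_0 - s'(1)) = 24 and h_1·m_1 + 2h_1·m_2 = 6(s'(3) - Δ_1) = 33.
Solving: m_0 = 95/4, m_1 = -47/2, m_2 = 113/4.
On [2, 3], s'(t) = b_1 + 2c_1·(t - 2) + 3d_1·(t - 2)² with b_1 = Δ_1 - h_1(2m_1 + m_2)/6 = 1/8, c_1 = m_1/2 = -47/4, d_1 = (m_2 - m_1)/(6h_1) = 69/8. So s'(2) = 1/8.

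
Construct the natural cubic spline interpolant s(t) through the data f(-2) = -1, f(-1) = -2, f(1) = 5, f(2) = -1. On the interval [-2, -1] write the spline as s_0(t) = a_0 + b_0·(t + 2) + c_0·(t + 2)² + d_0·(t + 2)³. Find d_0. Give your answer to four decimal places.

1.4375

With M_i denoting the second derivative at x_i, h_i = 1, 2, 1, and Δ_i = (y_(i+1) − y_i)/h_i = -1, 7/2, -6:
  1·M_0 + 6·M_1 + 2·M_2 = 6(Δ_1 - Δ_0) = 27
  2·M_1 + 6·M_2 + 1·M_3 = 6(Δ_2 - Δ_1) = -57
Natural end conditions: M_0 = M_3 = 0.
Solving the tridiagonal system: M_0 = 0, M_1 = 69/8, M_2 = -99/8, M_3 = 0.
On [-2, -1], with s_0(t) = a_0 + b_0·(t + 2) + c_0·(t + 2)² + d_0·(t + 2)³: c_0 = M_0/2 = 0, d_0 = (M_1 - M_0)/(6h_0) = 23/16, b_0 = Δ_0 - h_0(2M_0 + M_1)/6 = -39/16.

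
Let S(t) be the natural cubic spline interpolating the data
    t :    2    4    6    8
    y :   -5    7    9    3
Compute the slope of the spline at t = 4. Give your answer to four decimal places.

Write m_i for S''(x_i). With h_i = 2, 2, 2 and divided differences Δ_i = 6, 1, -3, the continuity of S' gives the tridiagonal system
  2·m_0 + 8·m_1 + 2·m_2 = 6(Δ_1 - Δ_0) = -30
  2·m_1 + 8·m_2 + 2·m_3 = 6(Δ_2 - Δ_1) = -24
Natural end conditions: m_0 = m_3 = 0.
Hence m_0 = 0, m_1 = -16/5, m_2 = -11/5, m_3 = 0.
On [4, 6], S'(t) = b_1 + 2c_1·(t - 4) + 3d_1·(t - 4)² with b_1 = Δ_1 - h_1(2m_1 + m_2)/6 = 58/15, c_1 = m_1/2 = -8/5, d_1 = (m_2 - m_1)/(6h_1) = 1/12. So S'(4) = 58/15.

3.8667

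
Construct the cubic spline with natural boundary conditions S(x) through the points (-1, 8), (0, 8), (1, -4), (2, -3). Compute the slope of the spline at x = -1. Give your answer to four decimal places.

Write M_i for S''(x_i). With h_i = 1, 1, 1 and divided differences Δ_i = 0, -12, 1, the continuity of S' gives the tridiagonal system
  1·M_0 + 4·M_1 + 1·M_2 = 6(Δ_1 - Δ_0) = -72
  1·M_1 + 4·M_2 + 1·M_3 = 6(Δ_2 - Δ_1) = 78
Natural end conditions: M_0 = M_3 = 0.
Solving: M_0 = 0, M_1 = -122/5, M_2 = 128/5, M_3 = 0.
On [-1, 0], S'(x) = b_0 + 2c_0·(x + 1) + 3d_0·(x + 1)² with b_0 = Δ_0 - h_0(2M_0 + M_1)/6 = 61/15, c_0 = M_0/2 = 0, d_0 = (M_1 - M_0)/(6h_0) = -61/15. So S'(-1) = 61/15.

4.0667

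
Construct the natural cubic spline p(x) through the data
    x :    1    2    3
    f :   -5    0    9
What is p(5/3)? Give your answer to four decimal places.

-2.0370

With σ_i denoting the second derivative at x_i, h_i = 1, 1, and Δ_i = (y_(i+1) − y_i)/h_i = 5, 9:
  1·σ_0 + 4·σ_1 + 1·σ_2 = 6(Δ_1 - Δ_0) = 24
Natural end conditions: σ_0 = σ_2 = 0.
Solving: σ_0 = 0, σ_1 = 6, σ_2 = 0.
On [1, 2], p(x) = -5 + 4·(x - 1) + 0·(x - 1)² + 1·(x - 1)³.
With (x - 1) = 2/3: p(5/3) = -55/27.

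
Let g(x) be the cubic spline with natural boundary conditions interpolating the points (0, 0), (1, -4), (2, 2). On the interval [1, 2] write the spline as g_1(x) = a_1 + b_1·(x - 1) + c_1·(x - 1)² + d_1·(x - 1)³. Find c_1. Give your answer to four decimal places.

7.5000

Let σ_i = g''(x_i). Step sizes h_i = 1, 1; slopes of the chords Δ_i = (y_(i+1) - y_i)/h_i = -4, 6.
  1·σ_0 + 4·σ_1 + 1·σ_2 = 6(Δ_1 - Δ_0) = 60
Natural end conditions: σ_0 = σ_2 = 0.
Forward elimination and back-substitution give σ_0 = 0, σ_1 = 15, σ_2 = 0.
On [1, 2], with g_1(x) = a_1 + b_1·(x - 1) + c_1·(x - 1)² + d_1·(x - 1)³: c_1 = σ_1/2 = 15/2, d_1 = (σ_2 - σ_1)/(6h_1) = -5/2, b_1 = Δ_1 - h_1(2σ_1 + σ_2)/6 = 1.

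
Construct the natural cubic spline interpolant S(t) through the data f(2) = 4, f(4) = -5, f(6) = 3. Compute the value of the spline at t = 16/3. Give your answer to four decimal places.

With M_i denoting the second derivative at x_i, h_i = 2, 2, and Δ_i = (y_(i+1) − y_i)/h_i = -9/2, 4:
  2·M_0 + 8·M_1 + 2·M_2 = 6(Δ_1 - Δ_0) = 51
Natural end conditions: M_0 = M_2 = 0.
Solving the tridiagonal system: M_0 = 0, M_1 = 51/8, M_2 = 0.
On [4, 6], S(t) = -5 - 1/4·(t - 4) + 51/16·(t - 4)² - 17/32·(t - 4)³.
With (t - 4) = 4/3: S(16/3) = -25/27.

-0.9259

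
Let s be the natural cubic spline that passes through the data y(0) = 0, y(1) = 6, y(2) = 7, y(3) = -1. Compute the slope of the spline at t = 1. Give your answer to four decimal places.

With m_i denoting the second derivative at x_i, h_i = 1, 1, 1, and Δ_i = (y_(i+1) − y_i)/h_i = 6, 1, -8:
  1·m_0 + 4·m_1 + 1·m_2 = 6(Δ_1 - Δ_0) = -30
  1·m_1 + 4·m_2 + 1·m_3 = 6(Δ_2 - Δ_1) = -54
Natural end conditions: m_0 = m_3 = 0.
Hence m_0 = 0, m_1 = -22/5, m_2 = -62/5, m_3 = 0.
On [1, 2], s'(t) = b_1 + 2c_1·(t - 1) + 3d_1·(t - 1)² with b_1 = Δ_1 - h_1(2m_1 + m_2)/6 = 68/15, c_1 = m_1/2 = -11/5, d_1 = (m_2 - m_1)/(6h_1) = -4/3. So s'(1) = 68/15.

4.5333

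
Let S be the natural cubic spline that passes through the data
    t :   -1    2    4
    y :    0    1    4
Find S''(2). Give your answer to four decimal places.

0.7000

Write M_i for S''(x_i). With h_i = 3, 2 and divided differences Δ_i = 1/3, 3/2, the continuity of S' gives the tridiagonal system
  3·M_0 + 10·M_1 + 2·M_2 = 6(Δ_1 - Δ_0) = 7
Natural end conditions: M_0 = M_2 = 0.
Hence M_0 = 0, M_1 = 7/10, M_2 = 0.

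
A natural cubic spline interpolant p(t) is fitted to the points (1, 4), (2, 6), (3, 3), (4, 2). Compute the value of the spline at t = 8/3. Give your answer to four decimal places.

Write m_i for p''(x_i). With h_i = 1, 1, 1 and divided differences Δ_i = 2, -3, -1, the continuity of p' gives the tridiagonal system
  1·m_0 + 4·m_1 + 1·m_2 = 6(Δ_1 - Δ_0) = -30
  1·m_1 + 4·m_2 + 1·m_3 = 6(Δ_2 - Δ_1) = 12
Natural end conditions: m_0 = m_3 = 0.
Solving the tridiagonal system: m_0 = 0, m_1 = -44/5, m_2 = 26/5, m_3 = 0.
On [2, 3], p(t) = 6 - 14/15·(t - 2) - 22/5·(t - 2)² + 7/3·(t - 2)³.
With (t - 2) = 2/3: p(8/3) = 1666/405.

4.1136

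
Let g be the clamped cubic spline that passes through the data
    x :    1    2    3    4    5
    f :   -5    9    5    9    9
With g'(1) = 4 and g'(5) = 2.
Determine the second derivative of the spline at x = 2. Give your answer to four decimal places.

-47.4286

Let M_i = g''(x_i). Step sizes h_i = 1, 1, 1, 1; slopes of the chords Δ_i = (y_(i+1) - y_i)/h_i = 14, -4, 4, 0.
  1·M_0 + 4·M_1 + 1·M_2 = 6(Δ_1 - Δ_0) = -108
  1·M_1 + 4·M_2 + 1·M_3 = 6(Δ_2 - Δ_1) = 48
  1·M_2 + 4·M_3 + 1·M_4 = 6(Δ_3 - Δ_2) = -24
Clamped end conditions give two more equations: 2h_0·M_0 + h_0·M_1 = 6(Δ_0 - g'(1)) = 60 and h_3·M_3 + 2h_3·M_4 = 6(g'(5) - Δ_3) = 12.
Solving: M_0 = 376/7, M_1 = -332/7, M_2 = 28, M_3 = -116/7, M_4 = 100/7.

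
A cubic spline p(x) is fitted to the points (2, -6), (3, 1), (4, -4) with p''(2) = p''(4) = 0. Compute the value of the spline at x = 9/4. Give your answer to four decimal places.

-3.5469

Write σ_i for p''(x_i). With h_i = 1, 1 and divided differences Δ_i = 7, -5, the continuity of p' gives the tridiagonal system
  1·σ_0 + 4·σ_1 + 1·σ_2 = 6(Δ_1 - Δ_0) = -72
Natural end conditions: σ_0 = σ_2 = 0.
Solving: σ_0 = 0, σ_1 = -18, σ_2 = 0.
On [2, 3], p(x) = -6 + 10·(x - 2) + 0·(x - 2)² - 3·(x - 2)³.
With (x - 2) = 1/4: p(9/4) = -227/64.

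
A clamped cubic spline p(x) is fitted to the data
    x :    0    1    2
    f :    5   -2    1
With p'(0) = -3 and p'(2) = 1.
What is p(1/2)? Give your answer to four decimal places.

1.4375

Put m_i = p'' at the i-th knot. Here h = (1, 1) and Δ = (-7, 3), so the interior equations h_(i-1)·m_(i-1) + 2(h_(i-1)+h_i)·m_i + h_i·m_(i+1) = 6(Δ_i − Δ_(i-1)) read
  1·m_0 + 4·m_1 + 1·m_2 = 6(Δ_1 - Δ_0) = 60
Clamped end conditions give two more equations: 2h_0·m_0 + h_0·m_1 = 6(Δ_0 - p'(0)) = -24 and h_1·m_1 + 2h_1·m_2 = 6(p'(2) - Δ_1) = -12.
Forward elimination and back-substitution give m_0 = -25, m_1 = 26, m_2 = -19.
On [0, 1], p(x) = 5 - 3·x - 25/2·x² + 17/2·x³.
With x = 1/2: p(1/2) = 23/16.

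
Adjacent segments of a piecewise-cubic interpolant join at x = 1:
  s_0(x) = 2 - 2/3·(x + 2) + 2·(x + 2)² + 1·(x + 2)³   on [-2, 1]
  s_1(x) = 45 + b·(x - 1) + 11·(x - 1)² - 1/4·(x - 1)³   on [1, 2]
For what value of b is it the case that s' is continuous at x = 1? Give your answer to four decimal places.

s_0'(x) = -2/3 + 4·(x + 2) + 3·(x + 2)², so s_0'(1) = 115/3. On the right, s_1'(1) = b, so b = 115/3.

38.3333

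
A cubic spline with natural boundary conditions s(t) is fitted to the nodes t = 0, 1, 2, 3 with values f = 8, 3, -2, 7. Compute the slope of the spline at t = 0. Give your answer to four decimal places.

-4.0667

With σ_i denoting the second derivative at x_i, h_i = 1, 1, 1, and Δ_i = (y_(i+1) − y_i)/h_i = -5, -5, 9:
  1·σ_0 + 4·σ_1 + 1·σ_2 = 6(Δ_1 - Δ_0) = 0
  1·σ_1 + 4·σ_2 + 1·σ_3 = 6(Δ_2 - Δ_1) = 84
Natural end conditions: σ_0 = σ_3 = 0.
Forward elimination and back-substitution give σ_0 = 0, σ_1 = -28/5, σ_2 = 112/5, σ_3 = 0.
On [0, 1], s'(t) = b_0 + 2c_0·t + 3d_0·t² with b_0 = Δ_0 - h_0(2σ_0 + σ_1)/6 = -61/15, c_0 = σ_0/2 = 0, d_0 = (σ_1 - σ_0)/(6h_0) = -14/15. So s'(0) = -61/15.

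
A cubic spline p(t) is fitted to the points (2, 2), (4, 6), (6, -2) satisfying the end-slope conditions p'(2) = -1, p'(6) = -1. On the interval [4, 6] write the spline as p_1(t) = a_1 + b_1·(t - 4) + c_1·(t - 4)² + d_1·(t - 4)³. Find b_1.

With M_i denoting the second derivative at x_i, h_i = 2, 2, and Δ_i = (y_(i+1) − y_i)/h_i = 2, -4:
  2·M_0 + 8·M_1 + 2·M_2 = 6(Δ_1 - Δ_0) = -36
Clamped end conditions give two more equations: 2h_0·M_0 + h_0·M_1 = 6(Δ_0 - p'(2)) = 18 and h_1·M_1 + 2h_1·M_2 = 6(p'(6) - Δ_1) = 18.
Hence M_0 = 9, M_1 = -9, M_2 = 9.
On [4, 6], with p_1(t) = a_1 + b_1·(t - 4) + c_1·(t - 4)² + d_1·(t - 4)³: c_1 = M_1/2 = -9/2, d_1 = (M_2 - M_1)/(6h_1) = 3/2, b_1 = Δ_1 - h_1(2M_1 + M_2)/6 = -1.

-1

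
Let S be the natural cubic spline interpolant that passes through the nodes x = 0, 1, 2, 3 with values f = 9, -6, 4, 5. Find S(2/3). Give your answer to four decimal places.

-3.6914

Write m_i for S''(x_i). With h_i = 1, 1, 1 and divided differences Δ_i = -15, 10, 1, the continuity of S' gives the tridiagonal system
  1·m_0 + 4·m_1 + 1·m_2 = 6(Δ_1 - Δ_0) = 150
  1·m_1 + 4·m_2 + 1·m_3 = 6(Δ_2 - Δ_1) = -54
Natural end conditions: m_0 = m_3 = 0.
Solving: m_0 = 0, m_1 = 218/5, m_2 = -122/5, m_3 = 0.
On [0, 1], S(x) = 9 - 334/15·x + 0·x² + 109/15·x³.
With x = 2/3: S(2/3) = -299/81.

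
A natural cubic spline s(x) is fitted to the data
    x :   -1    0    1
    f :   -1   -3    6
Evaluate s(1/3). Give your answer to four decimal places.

Let σ_i = s''(x_i). Step sizes h_i = 1, 1; slopes of the chords Δ_i = (y_(i+1) - y_i)/h_i = -2, 9.
  1·σ_0 + 4·σ_1 + 1·σ_2 = 6(Δ_1 - Δ_0) = 66
Natural end conditions: σ_0 = σ_2 = 0.
Solving the tridiagonal system: σ_0 = 0, σ_1 = 33/2, σ_2 = 0.
On [0, 1], s(x) = -3 + 7/2·x + 33/4·x² - 11/4·x³.
With x = 1/3: s(1/3) = -55/54.

-1.0185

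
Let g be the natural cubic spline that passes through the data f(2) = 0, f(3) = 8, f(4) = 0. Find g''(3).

Write M_i for g''(x_i). With h_i = 1, 1 and divided differences Δ_i = 8, -8, the continuity of g' gives the tridiagonal system
  1·M_0 + 4·M_1 + 1·M_2 = 6(Δ_1 - Δ_0) = -96
Natural end conditions: M_0 = M_2 = 0.
Forward elimination and back-substitution give M_0 = 0, M_1 = -24, M_2 = 0.

-24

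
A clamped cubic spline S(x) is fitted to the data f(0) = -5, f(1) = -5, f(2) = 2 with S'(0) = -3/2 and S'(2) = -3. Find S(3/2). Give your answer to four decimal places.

-0.3281

Let M_i = S''(x_i). Step sizes h_i = 1, 1; slopes of the chords Δ_i = (y_(i+1) - y_i)/h_i = 0, 7.
  1·M_0 + 4·M_1 + 1·M_2 = 6(Δ_1 - Δ_0) = 42
Clamped end conditions give two more equations: 2h_0·M_0 + h_0·M_1 = 6(Δ_0 - S'(0)) = 9 and h_1·M_1 + 2h_1·M_2 = 6(S'(2) - Δ_1) = -60.
Solving: M_0 = -27/4, M_1 = 45/2, M_2 = -165/4.
On [1, 2], S(x) = -5 + 51/8·(x - 1) + 45/4·(x - 1)² - 85/8·(x - 1)³.
With (x - 1) = 1/2: S(3/2) = -21/64.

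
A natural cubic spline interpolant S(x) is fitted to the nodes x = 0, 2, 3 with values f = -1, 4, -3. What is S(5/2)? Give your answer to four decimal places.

1.0938

Put σ_i = S'' at the i-th knot. Here h = (2, 1) and Δ = (5/2, -7), so the interior equations h_(i-1)·σ_(i-1) + 2(h_(i-1)+h_i)·σ_i + h_i·σ_(i+1) = 6(Δ_i − Δ_(i-1)) read
  2·σ_0 + 6·σ_1 + 1·σ_2 = 6(Δ_1 - Δ_0) = -57
Natural end conditions: σ_0 = σ_2 = 0.
Hence σ_0 = 0, σ_1 = -19/2, σ_2 = 0.
On [2, 3], S(x) = 4 - 23/6·(x - 2) - 19/4·(x - 2)² + 19/12·(x - 2)³.
With (x - 2) = 1/2: S(5/2) = 35/32.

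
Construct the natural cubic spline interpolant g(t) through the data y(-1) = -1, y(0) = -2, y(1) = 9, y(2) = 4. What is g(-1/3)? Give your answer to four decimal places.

-3.2469

Put M_i = g'' at the i-th knot. Here h = (1, 1, 1) and Δ = (-1, 11, -5), so the interior equations h_(i-1)·M_(i-1) + 2(h_(i-1)+h_i)·M_i + h_i·M_(i+1) = 6(Δ_i − Δ_(i-1)) read
  1·M_0 + 4·M_1 + 1·M_2 = 6(Δ_1 - Δ_0) = 72
  1·M_1 + 4·M_2 + 1·M_3 = 6(Δ_2 - Δ_1) = -96
Natural end conditions: M_0 = M_3 = 0.
Forward elimination and back-substitution give M_0 = 0, M_1 = 128/5, M_2 = -152/5, M_3 = 0.
On [-1, 0], g(t) = -1 - 79/15·(t + 1) + 0·(t + 1)² + 64/15·(t + 1)³.
With (t + 1) = 2/3: g(-1/3) = -263/81.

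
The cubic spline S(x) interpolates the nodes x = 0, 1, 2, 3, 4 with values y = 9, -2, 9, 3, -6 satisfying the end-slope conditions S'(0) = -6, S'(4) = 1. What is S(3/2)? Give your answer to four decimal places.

2.5714

Write M_i for S''(x_i). With h_i = 1, 1, 1, 1 and divided differences Δ_i = -11, 11, -6, -9, the continuity of S' gives the tridiagonal system
  1·M_0 + 4·M_1 + 1·M_2 = 6(Δ_1 - Δ_0) = 132
  1·M_1 + 4·M_2 + 1·M_3 = 6(Δ_2 - Δ_1) = -102
  1·M_2 + 4·M_3 + 1·M_4 = 6(Δ_3 - Δ_2) = -18
Clamped end conditions give two more equations: 2h_0·M_0 + h_0·M_1 = 6(Δ_0 - S'(0)) = -30 and h_3·M_3 + 2h_3·M_4 = 6(S'(4) - Δ_3) = 60.
Solving the tridiagonal system: M_0 = -290/7, M_1 = 370/7, M_2 = -38, M_3 = -20/7, M_4 = 220/7.
On [1, 2], S(x) = -2 - 2/7·(x - 1) + 185/7·(x - 1)² - 106/7·(x - 1)³.
With (x - 1) = 1/2: S(3/2) = 18/7.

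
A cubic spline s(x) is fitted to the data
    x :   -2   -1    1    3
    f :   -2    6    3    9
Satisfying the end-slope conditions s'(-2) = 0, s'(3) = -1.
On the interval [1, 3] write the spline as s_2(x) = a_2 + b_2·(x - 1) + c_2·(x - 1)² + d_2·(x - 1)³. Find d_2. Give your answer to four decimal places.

Let m_i = s''(x_i). Step sizes h_i = 1, 2, 2; slopes of the chords Δ_i = (y_(i+1) - y_i)/h_i = 8, -3/2, 3.
  1·m_0 + 6·m_1 + 2·m_2 = 6(Δ_1 - Δ_0) = -57
  2·m_1 + 8·m_2 + 2·m_3 = 6(Δ_2 - Δ_1) = 27
Clamped end conditions give two more equations: 2h_0·m_0 + h_0·m_1 = 6(Δ_0 - s'(-2)) = 48 and h_2·m_2 + 2h_2·m_3 = 6(s'(3) - Δ_2) = -24.
Hence m_0 = 767/23, m_1 = -430/23, m_2 = 251/23, m_3 = -527/46.
On [1, 3], with s_2(x) = a_2 + b_2·(x - 1) + c_2·(x - 1)² + d_2·(x - 1)³: c_2 = m_2/2 = 251/46, d_2 = (m_3 - m_2)/(6h_2) = -343/184, b_2 = Δ_2 - h_2(2m_2 + m_3)/6 = -21/46.

-1.8641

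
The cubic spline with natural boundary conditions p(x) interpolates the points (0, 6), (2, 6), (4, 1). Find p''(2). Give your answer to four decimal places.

Write M_i for p''(x_i). With h_i = 2, 2 and divided differences Δ_i = 0, -5/2, the continuity of p' gives the tridiagonal system
  2·M_0 + 8·M_1 + 2·M_2 = 6(Δ_1 - Δ_0) = -15
Natural end conditions: M_0 = M_2 = 0.
Solving the tridiagonal system: M_0 = 0, M_1 = -15/8, M_2 = 0.

-1.8750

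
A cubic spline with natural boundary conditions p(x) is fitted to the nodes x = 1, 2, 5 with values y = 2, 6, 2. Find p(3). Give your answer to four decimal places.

Put m_i = p'' at the i-th knot. Here h = (1, 3) and Δ = (4, -4/3), so the interior equations h_(i-1)·m_(i-1) + 2(h_(i-1)+h_i)·m_i + h_i·m_(i+1) = 6(Δ_i − Δ_(i-1)) read
  1·m_0 + 8·m_1 + 3·m_2 = 6(Δ_1 - Δ_0) = -32
Natural end conditions: m_0 = m_2 = 0.
Solving: m_0 = 0, m_1 = -4, m_2 = 0.
On [2, 5], p(x) = 6 + 8/3·(x - 2) - 2·(x - 2)² + 2/9·(x - 2)³.
With (x - 2) = 1: p(3) = 62/9.

6.8889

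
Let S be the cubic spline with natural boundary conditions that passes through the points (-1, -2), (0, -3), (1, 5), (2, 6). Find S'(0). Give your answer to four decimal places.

Let M_i = S''(x_i). Step sizes h_i = 1, 1, 1; slopes of the chords Δ_i = (y_(i+1) - y_i)/h_i = -1, 8, 1.
  1·M_0 + 4·M_1 + 1·M_2 = 6(Δ_1 - Δ_0) = 54
  1·M_1 + 4·M_2 + 1·M_3 = 6(Δ_2 - Δ_1) = -42
Natural end conditions: M_0 = M_3 = 0.
Solving the tridiagonal system: M_0 = 0, M_1 = 86/5, M_2 = -74/5, M_3 = 0.
On [0, 1], S'(x) = b_1 + 2c_1·x + 3d_1·x² with b_1 = Δ_1 - h_1(2M_1 + M_2)/6 = 71/15, c_1 = M_1/2 = 43/5, d_1 = (M_2 - M_1)/(6h_1) = -16/3. So S'(0) = 71/15.

4.7333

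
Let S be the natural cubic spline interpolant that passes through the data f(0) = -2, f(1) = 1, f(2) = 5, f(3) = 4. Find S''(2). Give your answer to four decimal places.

Write m_i for S''(x_i). With h_i = 1, 1, 1 and divided differences Δ_i = 3, 4, -1, the continuity of S' gives the tridiagonal system
  1·m_0 + 4·m_1 + 1·m_2 = 6(Δ_1 - Δ_0) = 6
  1·m_1 + 4·m_2 + 1·m_3 = 6(Δ_2 - Δ_1) = -30
Natural end conditions: m_0 = m_3 = 0.
Hence m_0 = 0, m_1 = 18/5, m_2 = -42/5, m_3 = 0.

-8.4000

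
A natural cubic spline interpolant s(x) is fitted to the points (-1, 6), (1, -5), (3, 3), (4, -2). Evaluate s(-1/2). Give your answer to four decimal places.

1.6520

Put σ_i = s'' at the i-th knot. Here h = (2, 2, 1) and Δ = (-11/2, 4, -5), so the interior equations h_(i-1)·σ_(i-1) + 2(h_(i-1)+h_i)·σ_i + h_i·σ_(i+1) = 6(Δ_i − Δ_(i-1)) read
  2·σ_0 + 8·σ_1 + 2·σ_2 = 6(Δ_1 - Δ_0) = 57
  2·σ_1 + 6·σ_2 + 1·σ_3 = 6(Δ_2 - Δ_1) = -54
Natural end conditions: σ_0 = σ_3 = 0.
Forward elimination and back-substitution give σ_0 = 0, σ_1 = 225/22, σ_2 = -273/22, σ_3 = 0.
On [-1, 1], s(x) = 6 - 98/11·(x + 1) + 0·(x + 1)² + 75/88·(x + 1)³.
With (x + 1) = 1/2: s(-1/2) = 1163/704.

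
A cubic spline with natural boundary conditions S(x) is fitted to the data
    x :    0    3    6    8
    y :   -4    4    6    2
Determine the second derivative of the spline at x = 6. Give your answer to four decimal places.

-1.4054

Put σ_i = S'' at the i-th knot. Here h = (3, 3, 2) and Δ = (8/3, 2/3, -2), so the interior equations h_(i-1)·σ_(i-1) + 2(h_(i-1)+h_i)·σ_i + h_i·σ_(i+1) = 6(Δ_i − Δ_(i-1)) read
  3·σ_0 + 12·σ_1 + 3·σ_2 = 6(Δ_1 - Δ_0) = -12
  3·σ_1 + 10·σ_2 + 2·σ_3 = 6(Δ_2 - Δ_1) = -16
Natural end conditions: σ_0 = σ_3 = 0.
Forward elimination and back-substitution give σ_0 = 0, σ_1 = -24/37, σ_2 = -52/37, σ_3 = 0.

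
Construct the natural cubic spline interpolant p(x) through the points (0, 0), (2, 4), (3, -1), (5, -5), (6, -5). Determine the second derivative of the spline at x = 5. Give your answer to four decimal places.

0.6452

Let σ_i = p''(x_i). Step sizes h_i = 2, 1, 2, 1; slopes of the chords Δ_i = (y_(i+1) - y_i)/h_i = 2, -5, -2, 0.
  2·σ_0 + 6·σ_1 + 1·σ_2 = 6(Δ_1 - Δ_0) = -42
  1·σ_1 + 6·σ_2 + 2·σ_3 = 6(Δ_2 - Δ_1) = 18
  2·σ_2 + 6·σ_3 + 1·σ_4 = 6(Δ_3 - Δ_2) = 12
Natural end conditions: σ_0 = σ_4 = 0.
Solving the tridiagonal system: σ_0 = 0, σ_1 = -238/31, σ_2 = 126/31, σ_3 = 20/31, σ_4 = 0.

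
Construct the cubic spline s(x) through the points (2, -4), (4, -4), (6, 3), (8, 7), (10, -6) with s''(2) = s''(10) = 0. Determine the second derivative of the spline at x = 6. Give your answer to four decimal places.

-0.2143

Write M_i for s''(x_i). With h_i = 2, 2, 2, 2 and divided differences Δ_i = 0, 7/2, 2, -13/2, the continuity of s' gives the tridiagonal system
  2·M_0 + 8·M_1 + 2·M_2 = 6(Δ_1 - Δ_0) = 21
  2·M_1 + 8·M_2 + 2·M_3 = 6(Δ_2 - Δ_1) = -9
  2·M_2 + 8·M_3 + 2·M_4 = 6(Δ_3 - Δ_2) = -51
Natural end conditions: M_0 = M_4 = 0.
Hence M_0 = 0, M_1 = 75/28, M_2 = -3/14, M_3 = -177/28, M_4 = 0.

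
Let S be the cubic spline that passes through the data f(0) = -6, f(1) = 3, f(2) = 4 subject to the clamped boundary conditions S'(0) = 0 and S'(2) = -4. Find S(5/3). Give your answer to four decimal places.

4.9630

Write M_i for S''(x_i). With h_i = 1, 1 and divided differences Δ_i = 9, 1, the continuity of S' gives the tridiagonal system
  1·M_0 + 4·M_1 + 1·M_2 = 6(Δ_1 - Δ_0) = -48
Clamped end conditions give two more equations: 2h_0·M_0 + h_0·M_1 = 6(Δ_0 - S'(0)) = 54 and h_1·M_1 + 2h_1·M_2 = 6(S'(2) - Δ_1) = -30.
Solving: M_0 = 37, M_1 = -20, M_2 = -5.
On [1, 2], S(t) = 3 + 17/2·(t - 1) - 10·(t - 1)² + 5/2·(t - 1)³.
With (t - 1) = 2/3: S(5/3) = 134/27.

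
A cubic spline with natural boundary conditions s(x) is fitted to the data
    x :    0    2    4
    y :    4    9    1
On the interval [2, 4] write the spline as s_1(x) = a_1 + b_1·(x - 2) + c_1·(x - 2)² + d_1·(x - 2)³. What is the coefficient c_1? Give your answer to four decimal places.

-2.4375

Let M_i = s''(x_i). Step sizes h_i = 2, 2; slopes of the chords Δ_i = (y_(i+1) - y_i)/h_i = 5/2, -4.
  2·M_0 + 8·M_1 + 2·M_2 = 6(Δ_1 - Δ_0) = -39
Natural end conditions: M_0 = M_2 = 0.
Solving the tridiagonal system: M_0 = 0, M_1 = -39/8, M_2 = 0.
On [2, 4], with s_1(x) = a_1 + b_1·(x - 2) + c_1·(x - 2)² + d_1·(x - 2)³: c_1 = M_1/2 = -39/16, d_1 = (M_2 - M_1)/(6h_1) = 13/32, b_1 = Δ_1 - h_1(2M_1 + M_2)/6 = -3/4.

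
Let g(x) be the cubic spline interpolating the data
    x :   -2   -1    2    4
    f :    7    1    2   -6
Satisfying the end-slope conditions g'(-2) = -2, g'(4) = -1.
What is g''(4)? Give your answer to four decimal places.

8.0256

With m_i denoting the second derivative at x_i, h_i = 1, 3, 2, and Δ_i = (y_(i+1) − y_i)/h_i = -6, 1/3, -4:
  1·m_0 + 8·m_1 + 3·m_2 = 6(Δ_1 - Δ_0) = 38
  3·m_1 + 10·m_2 + 2·m_3 = 6(Δ_2 - Δ_1) = -26
Clamped end conditions give two more equations: 2h_0·m_0 + h_0·m_1 = 6(Δ_0 - g'(-2)) = -24 and h_2·m_2 + 2h_2·m_3 = 6(g'(4) - Δ_2) = 18.
Hence m_0 = -653/39, m_1 = 370/39, m_2 = -275/39, m_3 = 313/39.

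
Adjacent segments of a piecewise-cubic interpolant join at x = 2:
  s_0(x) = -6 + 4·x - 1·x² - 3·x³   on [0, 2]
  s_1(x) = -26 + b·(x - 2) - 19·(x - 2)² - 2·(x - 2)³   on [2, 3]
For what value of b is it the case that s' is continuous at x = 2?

s_0'(x) = 4 - 2·x - 9·x², so s_0'(2) = -36. On the right, s_1'(2) = b, so b = -36.

-36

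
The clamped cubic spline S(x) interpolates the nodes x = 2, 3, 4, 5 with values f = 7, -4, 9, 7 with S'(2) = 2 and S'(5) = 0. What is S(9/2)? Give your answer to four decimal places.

With m_i denoting the second derivative at x_i, h_i = 1, 1, 1, and Δ_i = (y_(i+1) − y_i)/h_i = -11, 13, -2:
  1·m_0 + 4·m_1 + 1·m_2 = 6(Δ_1 - Δ_0) = 144
  1·m_1 + 4·m_2 + 1·m_3 = 6(Δ_2 - Δ_1) = -90
Clamped end conditions give two more equations: 2h_0·m_0 + h_0·m_1 = 6(Δ_0 - S'(2)) = -78 and h_2·m_2 + 2h_2·m_3 = 6(S'(5) - Δ_2) = 12.
Hence m_0 = -1076/15, m_1 = 982/15, m_2 = -692/15, m_3 = 436/15.
On [4, 5], S(x) = 9 + 128/15·(x - 4) - 346/15·(x - 4)² + 188/15·(x - 4)³.
With (x - 4) = 1/2: S(9/2) = 136/15.

9.0667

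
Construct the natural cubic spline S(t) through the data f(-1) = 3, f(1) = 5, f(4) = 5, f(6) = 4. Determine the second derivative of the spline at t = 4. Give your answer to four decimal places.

-0.1319

Write m_i for S''(x_i). With h_i = 2, 3, 2 and divided differences Δ_i = 1, 0, -1/2, the continuity of S' gives the tridiagonal system
  2·m_0 + 10·m_1 + 3·m_2 = 6(Δ_1 - Δ_0) = -6
  3·m_1 + 10·m_2 + 2·m_3 = 6(Δ_2 - Δ_1) = -3
Natural end conditions: m_0 = m_3 = 0.
Hence m_0 = 0, m_1 = -51/91, m_2 = -12/91, m_3 = 0.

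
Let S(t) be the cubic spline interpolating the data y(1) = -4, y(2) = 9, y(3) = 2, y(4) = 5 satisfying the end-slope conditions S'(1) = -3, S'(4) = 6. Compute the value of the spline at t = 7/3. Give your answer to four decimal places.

Let M_i = S''(x_i). Step sizes h_i = 1, 1, 1; slopes of the chords Δ_i = (y_(i+1) - y_i)/h_i = 13, -7, 3.
  1·M_0 + 4·M_1 + 1·M_2 = 6(Δ_1 - Δ_0) = -120
  1·M_1 + 4·M_2 + 1·M_3 = 6(Δ_2 - Δ_1) = 60
Clamped end conditions give two more equations: 2h_0·M_0 + h_0·M_1 = 6(Δ_0 - S'(1)) = 96 and h_2·M_2 + 2h_2·M_3 = 6(S'(4) - Δ_2) = 18.
Solving: M_0 = 382/5, M_1 = -284/5, M_2 = 154/5, M_3 = -32/5.
On [2, 3], S(t) = 9 + 34/5·(t - 2) - 142/5·(t - 2)² + 73/5·(t - 2)³.
With (t - 2) = 1/3: S(7/3) = 1168/135.

8.6519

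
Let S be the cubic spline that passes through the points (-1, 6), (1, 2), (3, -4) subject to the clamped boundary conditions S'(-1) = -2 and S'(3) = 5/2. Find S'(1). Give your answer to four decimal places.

-3.8750

Put m_i = S'' at the i-th knot. Here h = (2, 2) and Δ = (-2, -3), so the interior equations h_(i-1)·m_(i-1) + 2(h_(i-1)+h_i)·m_i + h_i·m_(i+1) = 6(Δ_i − Δ_(i-1)) read
  2·m_0 + 8·m_1 + 2·m_2 = 6(Δ_1 - Δ_0) = -6
Clamped end conditions give two more equations: 2h_0·m_0 + h_0·m_1 = 6(Δ_0 - S'(-1)) = 0 and h_1·m_1 + 2h_1·m_2 = 6(S'(3) - Δ_1) = 33.
Solving the tridiagonal system: m_0 = 15/8, m_1 = -15/4, m_2 = 81/8.
On [1, 3], S'(x) = b_1 + 2c_1·(x - 1) + 3d_1·(x - 1)² with b_1 = Δ_1 - h_1(2m_1 + m_2)/6 = -31/8, c_1 = m_1/2 = -15/8, d_1 = (m_2 - m_1)/(6h_1) = 37/32. So S'(1) = -31/8.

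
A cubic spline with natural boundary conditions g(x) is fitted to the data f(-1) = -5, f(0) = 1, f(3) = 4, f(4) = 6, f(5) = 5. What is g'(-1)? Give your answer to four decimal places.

6.8302

Let σ_i = g''(x_i). Step sizes h_i = 1, 3, 1, 1; slopes of the chords Δ_i = (y_(i+1) - y_i)/h_i = 6, 1, 2, -1.
  1·σ_0 + 8·σ_1 + 3·σ_2 = 6(Δ_1 - Δ_0) = -30
  3·σ_1 + 8·σ_2 + 1·σ_3 = 6(Δ_2 - Δ_1) = 6
  1·σ_2 + 4·σ_3 + 1·σ_4 = 6(Δ_3 - Δ_2) = -18
Natural end conditions: σ_0 = σ_4 = 0.
Solving: σ_0 = 0, σ_1 = -264/53, σ_2 = 174/53, σ_3 = -282/53, σ_4 = 0.
On [-1, 0], g'(x) = b_0 + 2c_0·(x + 1) + 3d_0·(x + 1)² with b_0 = Δ_0 - h_0(2σ_0 + σ_1)/6 = 362/53, c_0 = σ_0/2 = 0, d_0 = (σ_1 - σ_0)/(6h_0) = -44/53. So g'(-1) = 362/53.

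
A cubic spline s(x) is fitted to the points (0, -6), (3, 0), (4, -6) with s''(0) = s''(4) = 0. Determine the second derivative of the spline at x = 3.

-6

Write σ_i for s''(x_i). With h_i = 3, 1 and divided differences Δ_i = 2, -6, the continuity of s' gives the tridiagonal system
  3·σ_0 + 8·σ_1 + 1·σ_2 = 6(Δ_1 - Δ_0) = -48
Natural end conditions: σ_0 = σ_2 = 0.
Solving: σ_0 = 0, σ_1 = -6, σ_2 = 0.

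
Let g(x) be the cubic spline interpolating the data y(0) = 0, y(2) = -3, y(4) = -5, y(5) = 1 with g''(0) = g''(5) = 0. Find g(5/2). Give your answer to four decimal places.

-4.3438

Write m_i for g''(x_i). With h_i = 2, 2, 1 and divided differences Δ_i = -3/2, -1, 6, the continuity of g' gives the tridiagonal system
  2·m_0 + 8·m_1 + 2·m_2 = 6(Δ_1 - Δ_0) = 3
  2·m_1 + 6·m_2 + 1·m_3 = 6(Δ_2 - Δ_1) = 42
Natural end conditions: m_0 = m_3 = 0.
Forward elimination and back-substitution give m_0 = 0, m_1 = -3/2, m_2 = 15/2, m_3 = 0.
On [2, 4], g(x) = -3 - 5/2·(x - 2) - 3/4·(x - 2)² + 3/4·(x - 2)³.
With (x - 2) = 1/2: g(5/2) = -139/32.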